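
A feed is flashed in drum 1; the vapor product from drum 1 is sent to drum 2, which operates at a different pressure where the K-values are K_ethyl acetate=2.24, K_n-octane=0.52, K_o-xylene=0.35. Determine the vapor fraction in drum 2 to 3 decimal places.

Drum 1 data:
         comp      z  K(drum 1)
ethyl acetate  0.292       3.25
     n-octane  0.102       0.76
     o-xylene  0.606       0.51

Drum 1:
Iterate (Newton) starting at ψ₁ = 0.7:
  ψ₁ = 0.700: g = -0.2262, g' = -0.569 → ψ₁ = 0.302
  ψ₁ = 0.302: g = 0.0162, g' = -0.731 → ψ₁ = 0.324
  ψ₁ = 0.324: g = 0.0003, g' = -0.707 → ψ₁ = 0.325
Converged at ψ₁ = 0.325.
Drum-1 compositions:
  ethyl acetate: x = 0.169, y = 0.548
  n-octane: x = 0.111, y = 0.084
  o-xylene: x = 0.721, y = 0.368
Drum-2 feed = drum-1 vapor: z₂ = (0.5484, 0.0841, 0.3675).
Drum 2:
Material balance + equilibrium reduce to Σ zᵢ(Kᵢ−1)/(1+ψ₂(Kᵢ−1)) = 0.
Feasibility: ΣzᵢKᵢ = 1.401, Σzᵢ/Kᵢ = 1.457 — both > 1, two phases present.
Newton iteration, ψ₂⁰ = 0.5:
  ψ₂ = 0.500: g = 0.0128, g' = -0.696 → ψ₂ = 0.518
Converged at ψ₂ = 0.518.
  ethyl acetate: x = 0.334, y = 0.748
  n-octane: x = 0.112, y = 0.058
  o-xylene: x = 0.554, y = 0.194

V/F (drum 2) = 0.518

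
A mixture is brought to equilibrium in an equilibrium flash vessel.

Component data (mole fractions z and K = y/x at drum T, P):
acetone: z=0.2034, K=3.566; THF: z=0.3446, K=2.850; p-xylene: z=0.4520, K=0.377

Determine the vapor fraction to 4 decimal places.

Newton–Raphson from ψ = 0.36:
  ψ = 0.3600: g = 0.29095, g' = -1.0783 → ψ = 0.6298
  ψ = 0.6298: g = 0.03051, g' = -0.9224 → ψ = 0.6629
  ψ = 0.6629: g = -0.00012, g' = -0.9306 → ψ = 0.6628
Converged at ψ = 0.6628.

ψ = 0.6628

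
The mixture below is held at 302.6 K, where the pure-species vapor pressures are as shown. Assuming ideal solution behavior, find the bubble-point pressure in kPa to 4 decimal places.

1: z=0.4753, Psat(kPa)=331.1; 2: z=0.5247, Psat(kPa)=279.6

Pbub = 304.0780 kPa

At the bubble point ψ → 0, so ΣzᵢKᵢ = 1 with Kᵢ = Pᵢˢᵃᵗ/P ⇒ P = ΣzᵢPᵢˢᵃᵗ.
P = 0.4753·331.1 + 0.5247·279.6 = 304.0780 kPa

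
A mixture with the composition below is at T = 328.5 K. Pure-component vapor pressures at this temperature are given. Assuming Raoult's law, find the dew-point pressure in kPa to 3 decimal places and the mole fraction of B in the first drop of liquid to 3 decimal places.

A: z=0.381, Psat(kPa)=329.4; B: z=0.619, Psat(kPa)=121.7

Pdew = 160.181 kPa, x_B = 0.815

At the dew point ψ → 1, so Σzᵢ/Kᵢ = 1 with Kᵢ = Pᵢˢᵃᵗ/P ⇒ 1/P = Σzᵢ/Pᵢˢᵃᵗ.
1/P = 0.381/329.4 + 0.619/121.7 = 0.006243 ⇒ P = 160.181 kPa
xᵢ = zᵢP/Pᵢˢᵃᵗ ⇒ x_B = 0.619·160.181/121.7 = 0.815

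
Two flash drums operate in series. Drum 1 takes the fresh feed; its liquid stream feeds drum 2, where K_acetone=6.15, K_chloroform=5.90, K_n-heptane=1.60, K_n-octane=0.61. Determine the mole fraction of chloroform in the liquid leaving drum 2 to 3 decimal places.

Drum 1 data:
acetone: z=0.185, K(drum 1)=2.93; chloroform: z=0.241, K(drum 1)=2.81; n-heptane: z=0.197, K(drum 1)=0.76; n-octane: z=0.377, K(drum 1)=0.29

x_chloroform (drum 2) = 0.026

Drum 1:
Iterate (Newton) starting at ψ₁ = 0.5:
  ψ₁ = 0.500: g = -0.0580, g' = -0.867 → ψ₁ = 0.433
Converged at ψ₁ = 0.433.
Drum-1 compositions:
  acetone: x = 0.101, y = 0.295
  chloroform: x = 0.135, y = 0.380
  n-heptane: x = 0.220, y = 0.167
  n-octane: x = 0.544, y = 0.158
Drum-2 feed = drum-1 liquid: z₂ = (0.1008, 0.1351, 0.2198, 0.5442).
Drum 2:
Material balance + equilibrium reduce to Σ zᵢ(Kᵢ−1)/(1+ψ₂(Kᵢ−1)) = 0.
g(0) = ΣzᵢKᵢ − 1 = 1.101 and g(1) = 1 − Σzᵢ/Kᵢ = -0.069, so a root lies in (0, 1).
Newton iteration, ψ₂⁰ = 0.47:
  ψ₂ = 0.470: g = 0.1953, g' = -0.698 → ψ₂ = 0.750
  ψ₂ = 0.750: g = 0.0395, g' = -0.465 → ψ₂ = 0.835
  ψ₂ = 0.835: g = 0.0012, g' = -0.438 → ψ₂ = 0.838
Converged at ψ₂ = 0.838.
  acetone: x = 0.019, y = 0.117
  chloroform: x = 0.026, y = 0.156
  n-heptane: x = 0.146, y = 0.234
  n-octane: x = 0.808, y = 0.493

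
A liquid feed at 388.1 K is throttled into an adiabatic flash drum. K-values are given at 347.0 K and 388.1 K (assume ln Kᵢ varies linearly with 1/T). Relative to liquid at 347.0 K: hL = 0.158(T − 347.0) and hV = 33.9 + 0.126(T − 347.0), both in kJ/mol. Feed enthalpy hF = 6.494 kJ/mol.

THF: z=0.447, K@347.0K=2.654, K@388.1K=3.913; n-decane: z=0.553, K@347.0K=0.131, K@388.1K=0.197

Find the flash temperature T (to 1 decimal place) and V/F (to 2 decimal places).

Adiabatic flash: solve Rachford–Rice at each trial T, then check hF = ψ·hV(T) + (1−ψ)·hL(T).
  T = 347.0 K: K = (2.654, 0.131), RR gives ψ = 0.180, H_out = 6.103 kJ/mol
  T = 388.1 K: K = (3.913, 0.197), RR gives ψ = 0.367, H_out = 18.447 kJ/mol
  T = 367.6 K: K = (3.259, 0.163), RR gives ψ = 0.289, H_out = 12.862 kJ/mol
  T = 357.3 K: K = (2.950, 0.146), RR gives ψ = 0.240, H_out = 9.686 kJ/mol
  T = 352.1 K: K = (2.799, 0.139), RR gives ψ = 0.211, H_out = 7.939 kJ/mol
  T = 349.6 K: K = (2.727, 0.135), RR gives ψ = 0.197, H_out = 7.056 kJ/mol
  T = 348.3 K: K = (2.691, 0.133), RR gives ψ = 0.188, H_out = 6.584 kJ/mol
Linear interpolation between T = 347.0 (H_out = 6.103) and T = 348.3 (H_out = 6.584) on hF = 6.494 gives T ≈ 348.1 K, at which ψ = 0.19.

T = 348.1 K, V/F = 0.19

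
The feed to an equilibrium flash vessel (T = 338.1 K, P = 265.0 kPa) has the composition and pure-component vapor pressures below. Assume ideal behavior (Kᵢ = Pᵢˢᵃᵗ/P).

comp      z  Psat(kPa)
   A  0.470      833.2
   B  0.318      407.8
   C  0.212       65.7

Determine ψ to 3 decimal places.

ψ = 0.875

Raoult's law: Kᵢ = Pᵢˢᵃᵗ/P = Pᵢˢᵃᵗ/265.0.
  K_A = 833.2/265.0 = 3.14415, K_B = 407.8/265.0 = 1.53887, K_C = 65.7/265.0 = 0.24792
Material balance + equilibrium reduce to Σ zᵢ(Kᵢ−1)/(1+ψ(Kᵢ−1)) = 0.
g(0) = ΣzᵢKᵢ − 1 = 1.020 and g(1) = 1 − Σzᵢ/Kᵢ = -0.211, so a root lies in (0, 1).
Newton–Raphson from ψ = 0.61:
  ψ = 0.610: g = 0.2710, g' = -0.867 → ψ = 0.922
  ψ = 0.922: g = -0.0678, g' = -1.564 → ψ = 0.879
  ψ = 0.879: g = -0.0050, g' = -1.347 → ψ = 0.875
Converged at ψ = 0.875.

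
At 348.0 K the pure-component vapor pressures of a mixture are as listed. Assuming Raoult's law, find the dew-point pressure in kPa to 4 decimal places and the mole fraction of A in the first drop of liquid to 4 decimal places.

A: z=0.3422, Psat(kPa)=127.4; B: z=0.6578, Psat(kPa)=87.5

Pdew = 98.0033 kPa, x_A = 0.2632

At the dew point ψ → 1, so Σzᵢ/Kᵢ = 1 with Kᵢ = Pᵢˢᵃᵗ/P ⇒ 1/P = Σzᵢ/Pᵢˢᵃᵗ.
1/P = 0.3422/127.4 + 0.6578/87.5 = 0.0102037 ⇒ P = 98.0033 kPa
xᵢ = zᵢP/Pᵢˢᵃᵗ ⇒ x_A = 0.3422·98.0033/127.4 = 0.2632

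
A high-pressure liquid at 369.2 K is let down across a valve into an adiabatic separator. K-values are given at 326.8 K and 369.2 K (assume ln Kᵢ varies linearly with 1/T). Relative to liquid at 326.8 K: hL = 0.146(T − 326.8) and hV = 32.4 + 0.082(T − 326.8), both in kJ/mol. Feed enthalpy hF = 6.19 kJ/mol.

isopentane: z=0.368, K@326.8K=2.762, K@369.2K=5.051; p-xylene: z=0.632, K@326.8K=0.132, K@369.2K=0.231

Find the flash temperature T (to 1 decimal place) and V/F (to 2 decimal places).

Adiabatic flash: solve Rachford–Rice at each trial T, then check hF = ψ·hV(T) + (1−ψ)·hL(T).
  T = 326.8 K: K = (2.762, 0.132), RR gives ψ = 0.065, H_out = 2.115 kJ/mol
  T = 369.2 K: K = (5.051, 0.231), RR gives ψ = 0.323, H_out = 15.765 kJ/mol
  T = 348.0 K: K = (3.804, 0.178), RR gives ψ = 0.222, H_out = 9.991 kJ/mol
  T = 337.4 K: K = (3.258, 0.154), RR gives ψ = 0.155, H_out = 6.464 kJ/mol
  T = 332.1 K: K = (3.004, 0.143), RR gives ψ = 0.114, H_out = 4.423 kJ/mol
  T = 334.8 K: K = (3.132, 0.148), RR gives ψ = 0.136, H_out = 5.492 kJ/mol
  T = 336.1 K: K = (3.194, 0.151), RR gives ψ = 0.145, H_out = 5.984 kJ/mol
Linear interpolation between T = 336.1 (H_out = 5.984) and T = 337.4 (H_out = 6.464) on hF = 6.19 gives T ≈ 336.7 K, at which ψ = 0.15.

T = 336.7 K, V/F = 0.15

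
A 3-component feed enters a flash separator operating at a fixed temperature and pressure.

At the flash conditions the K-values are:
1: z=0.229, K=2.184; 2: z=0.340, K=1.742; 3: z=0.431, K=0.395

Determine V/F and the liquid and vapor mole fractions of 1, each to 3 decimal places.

V/F = 0.464, x_1 = 0.148, y_1 = 0.323

Material balance + equilibrium reduce to Σ zᵢ(Kᵢ−1)/(1+V/F(Kᵢ−1)) = 0.
g(0) = ΣzᵢKᵢ − 1 = 0.263 and g(1) = 1 − Σzᵢ/Kᵢ = -0.391, so a root lies in (0, 1).
Newton iteration, V/F⁰ = 0.51:
  V/F = 0.510: g = -0.0250, g' = -0.553 → V/F = 0.465
  V/F = 0.465: g = -0.0003, g' = -0.542 → V/F = 0.464
Converged at V/F = 0.464.
Compositions from xᵢ = zᵢ/(1+V/F(Kᵢ−1)), yᵢ = Kᵢxᵢ:
  1: x = 0.148, y = 0.323
  2: x = 0.253, y = 0.441
  3: x = 0.599, y = 0.237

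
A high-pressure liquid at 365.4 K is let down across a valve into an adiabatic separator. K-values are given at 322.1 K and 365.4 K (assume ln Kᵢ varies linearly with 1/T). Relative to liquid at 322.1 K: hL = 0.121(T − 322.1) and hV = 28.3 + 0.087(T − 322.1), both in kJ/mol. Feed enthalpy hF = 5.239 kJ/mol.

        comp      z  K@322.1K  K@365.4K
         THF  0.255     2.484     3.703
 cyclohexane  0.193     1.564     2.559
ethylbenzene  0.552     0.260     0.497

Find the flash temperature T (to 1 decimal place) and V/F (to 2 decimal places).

T = 327.6 K, V/F = 0.16

Adiabatic flash: solve Rachford–Rice at each trial T, then check hF = ψ·hV(T) + (1−ψ)·hL(T).
  T = 322.1 K: K = (2.484, 1.564, 0.260), RR gives ψ = 0.090, H_out = 2.540 kJ/mol
  T = 365.4 K: K = (3.703, 2.559, 0.497), RR gives ψ = 0.631, H_out = 22.155 kJ/mol
  T = 343.8 K: K = (3.073, 2.033, 0.367), RR gives ψ = 0.355, H_out = 12.404 kJ/mol
  T = 333.0 K: K = (2.774, 1.792, 0.311), RR gives ψ = 0.228, H_out = 7.695 kJ/mol
  T = 327.6 K: K = (2.629, 1.677, 0.285), RR gives ψ = 0.162, H_out = 5.218 kJ/mol
  T = 330.3 K: K = (2.701, 1.734, 0.298), RR gives ψ = 0.196, H_out = 6.472 kJ/mol
  T = 329.0 K: K = (2.666, 1.706, 0.292), RR gives ψ = 0.179, H_out = 5.873 kJ/mol
Linear interpolation between T = 327.6 (H_out = 5.218) and T = 329.0 (H_out = 5.873) on hF = 5.239 gives T ≈ 327.6 K, at which ψ = 0.16.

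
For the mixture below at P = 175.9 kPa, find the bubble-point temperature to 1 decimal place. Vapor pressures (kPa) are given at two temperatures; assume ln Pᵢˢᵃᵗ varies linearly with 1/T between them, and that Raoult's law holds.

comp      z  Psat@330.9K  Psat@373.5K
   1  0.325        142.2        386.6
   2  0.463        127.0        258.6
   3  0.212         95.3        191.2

T = 347.3 K

Bubble-point temperature: ΣzᵢPᵢˢᵃᵗ(T) = P. Interpolate ln Pᵢˢᵃᵗ = aᵢ + bᵢ/T.
  T = 330.9 K: ΣzᵢPᵢˢᵃᵗ = 125.22 kPa
  T = 373.5 K: ΣzᵢPᵢˢᵃᵗ = 285.91 kPa
  T = 352.2 K: ΣzᵢPᵢˢᵃᵗ = 193.50 kPa
  T = 341.5 K: ΣzᵢPᵢˢᵃᵗ = 156.45 kPa
  T = 346.9 K: ΣzᵢPᵢˢᵃᵗ = 174.42 kPa
  T = 349.5 K: ΣzᵢPᵢˢᵃᵗ = 183.60 kPa
Interpolating between 346.9 K and 349.5 K gives T ≈ 347.3 K.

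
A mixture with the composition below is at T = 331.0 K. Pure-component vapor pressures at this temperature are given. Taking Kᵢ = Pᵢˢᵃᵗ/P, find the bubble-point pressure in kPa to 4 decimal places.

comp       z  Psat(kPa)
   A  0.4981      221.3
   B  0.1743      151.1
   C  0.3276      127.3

Pbub = 178.2697 kPa

At the bubble point ψ → 0, so ΣzᵢKᵢ = 1 with Kᵢ = Pᵢˢᵃᵗ/P ⇒ P = ΣzᵢPᵢˢᵃᵗ.
P = 0.4981·221.3 + 0.1743·151.1 + 0.3276·127.3 = 178.2697 kPa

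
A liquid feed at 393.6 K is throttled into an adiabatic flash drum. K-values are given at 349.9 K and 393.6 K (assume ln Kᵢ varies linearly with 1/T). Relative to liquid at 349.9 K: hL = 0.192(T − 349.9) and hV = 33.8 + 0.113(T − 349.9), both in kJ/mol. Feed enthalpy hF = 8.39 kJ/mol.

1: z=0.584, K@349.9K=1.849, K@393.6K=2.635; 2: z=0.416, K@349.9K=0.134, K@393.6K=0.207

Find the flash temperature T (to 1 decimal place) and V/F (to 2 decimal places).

T = 354.0 K, V/F = 0.23

Adiabatic flash: solve Rachford–Rice at each trial T, then check hF = ψ·hV(T) + (1−ψ)·hL(T).
  T = 349.9 K: K = (1.849, 0.134), RR gives ψ = 0.184, H_out = 6.232 kJ/mol
  T = 393.6 K: K = (2.635, 0.207), RR gives ψ = 0.482, H_out = 23.018 kJ/mol
  T = 371.8 K: K = (2.231, 0.169), RR gives ψ = 0.365, H_out = 15.901 kJ/mol
  T = 360.9 K: K = (2.038, 0.151), RR gives ψ = 0.287, H_out = 11.564 kJ/mol
  T = 355.4 K: K = (1.943, 0.142), RR gives ψ = 0.240, H_out = 9.051 kJ/mol
  T = 352.6 K: K = (1.895, 0.138), RR gives ψ = 0.213, H_out = 7.659 kJ/mol
  T = 354.0 K: K = (1.919, 0.140), RR gives ψ = 0.226, H_out = 8.366 kJ/mol
Linear interpolation between T = 354.0 (H_out = 8.366) and T = 355.4 (H_out = 9.051) on hF = 8.39 gives T ≈ 354.0 K, at which ψ = 0.23.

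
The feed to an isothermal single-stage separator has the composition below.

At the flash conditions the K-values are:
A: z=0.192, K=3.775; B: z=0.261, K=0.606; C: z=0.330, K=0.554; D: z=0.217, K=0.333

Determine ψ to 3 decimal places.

Material balance + equilibrium reduce to Σ zᵢ(Kᵢ−1)/(1+ψ(Kᵢ−1)) = 0.
Check two-phase: ΣzᵢKᵢ = 1.138 > 1 and Σzᵢ/Kᵢ = 1.729 > 1, so g(0) = 0.138 > 0 and g(1) = -0.729 < 0.
Iterate (Newton) starting at ψ = 0.5:
  ψ = 0.500: g = -0.3115, g' = -0.648 → ψ = 0.020
  ψ = 0.020: g = 0.1067, g' = -1.538 → ψ = 0.089
  ψ = 0.089: g = 0.0137, g' = -1.175 → ψ = 0.101
Converged at ψ = 0.101.

ψ = 0.101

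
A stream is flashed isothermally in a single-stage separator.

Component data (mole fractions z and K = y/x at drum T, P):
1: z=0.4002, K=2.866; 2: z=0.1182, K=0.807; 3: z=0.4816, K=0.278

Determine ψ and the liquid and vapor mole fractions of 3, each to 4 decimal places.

Newton–Raphson from ψ = 0.41:
  ψ = 0.4100: g = -0.09561, g' = -0.9590 → ψ = 0.3103
  ψ = 0.3103: g = 0.00056, g' = -0.9808 → ψ = 0.3109
Converged at ψ = 0.3109.
Compositions from xᵢ = zᵢ/(1+ψ(Kᵢ−1)), yᵢ = Kᵢxᵢ:
  1: x = 0.2533, y = 0.7259
  2: x = 0.1257, y = 0.1015
  3: x = 0.6210, y = 0.1726

ψ = 0.3109, x_3 = 0.6210, y_3 = 0.1726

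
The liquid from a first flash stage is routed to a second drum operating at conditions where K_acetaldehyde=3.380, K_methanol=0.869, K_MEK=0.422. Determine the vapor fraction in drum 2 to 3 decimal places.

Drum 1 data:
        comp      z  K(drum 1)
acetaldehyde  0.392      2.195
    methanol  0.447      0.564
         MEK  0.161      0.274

V/F (drum 2) = 0.716

Drum 1:
Let ψ₁ = V/F and solve Σ zᵢ(Kᵢ−1)/(1+ψ₁(Kᵢ−1)) = 0.
Feasibility: ΣzᵢKᵢ = 1.157, Σzᵢ/Kᵢ = 1.559 — both > 1, two phases present.
Newton iteration, ψ₁⁰ = 0.53:
  ψ₁ = 0.530: g = -0.1567, g' = -0.578 → ψ₁ = 0.259
  ψ₁ = 0.259: g = -0.0058, g' = -0.563 → ψ₁ = 0.248
Converged at ψ₁ = 0.248.
Drum-1 compositions:
  acetaldehyde: x = 0.302, y = 0.663
  methanol: x = 0.501, y = 0.283
  MEK: x = 0.196, y = 0.054
Drum-2 feed = drum-1 liquid: z₂ = (0.3022, 0.5013, 0.1964).
Drum 2:
Newton iteration, ψ₂⁰ = 0.67:
  ψ₂ = 0.670: g = 0.0200, g' = -0.439 → ψ₂ = 0.715
  ψ₂ = 0.715: g = 0.0001, g' = -0.436 → ψ₂ = 0.716
Converged at ψ₂ = 0.716.
  acetaldehyde: x = 0.112, y = 0.378
  methanol: x = 0.553, y = 0.481
  MEK: x = 0.335, y = 0.141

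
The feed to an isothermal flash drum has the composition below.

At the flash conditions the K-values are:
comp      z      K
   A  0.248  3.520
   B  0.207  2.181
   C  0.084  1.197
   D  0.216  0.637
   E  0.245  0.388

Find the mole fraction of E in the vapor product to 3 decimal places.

y_E = 0.168

Material balance + equilibrium reduce to Σ zᵢ(Kᵢ−1)/(1+V/F(Kᵢ−1)) = 0.
Feasibility: ΣzᵢKᵢ = 1.658, Σzᵢ/Kᵢ = 1.206 — both > 1, two phases present.
Newton–Raphson from V/F = 0.5:
  V/F = 0.500: g = 0.1335, g' = -0.658 → V/F = 0.703
  V/F = 0.703: g = 0.0053, g' = -0.628 → V/F = 0.711
Converged at V/F = 0.711.
Compositions from xᵢ = zᵢ/(1+V/F(Kᵢ−1)), yᵢ = Kᵢxᵢ:
  A: x = 0.089, y = 0.313
  B: x = 0.113, y = 0.245
  C: x = 0.074, y = 0.088
  D: x = 0.291, y = 0.185
  E: x = 0.434, y = 0.168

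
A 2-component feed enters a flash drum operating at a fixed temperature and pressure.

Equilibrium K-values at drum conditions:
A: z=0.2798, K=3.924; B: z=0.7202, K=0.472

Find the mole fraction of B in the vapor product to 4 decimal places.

y_B = 0.3998

Rachford–Rice: g(V/F) = Σ zᵢ(Kᵢ−1)/(1+V/F(Kᵢ−1)) = 0.
Feasibility: ΣzᵢKᵢ = 1.4379, Σzᵢ/Kᵢ = 1.5972 — both > 1, two phases present.
Binary case is linear: z₁(K₁−1)(1+V/F(K₂−1)) + z₂(K₂−1)(1+V/F(K₁−1)) = 0
⇒ V/F = [z₁(K₁−1)+z₂(K₂−1)] / [−(K₁−1)(K₂−1)] = 0.43787/1.54387 = 0.2836
Compositions from xᵢ = zᵢ/(1+V/F(Kᵢ−1)), yᵢ = Kᵢxᵢ:
  A: x = 0.1530, y = 0.6002
  B: x = 0.8470, y = 0.3998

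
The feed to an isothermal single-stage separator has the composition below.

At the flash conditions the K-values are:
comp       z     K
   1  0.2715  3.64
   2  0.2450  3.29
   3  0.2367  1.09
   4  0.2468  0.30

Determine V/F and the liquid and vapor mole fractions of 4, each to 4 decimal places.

V/F = 0.8543, x_4 = 0.6139, y_4 = 0.1842

Material balance + equilibrium reduce to Σ zᵢ(Kᵢ−1)/(1+V/F(Kᵢ−1)) = 0.
Check two-phase: ΣzᵢKᵢ = 2.1264 > 1 and Σzᵢ/Kᵢ = 1.1889 > 1, so g(0) = 1.1264 > 0 and g(1) = -0.1889 < 0.
Iterate (Newton) starting at V/F = 0.4:
  V/F = 0.4000: g = 0.42206, g' = -1.0327 → V/F = 0.8087
  V/F = 0.8087: g = 0.04707, g' = -0.9945 → V/F = 0.8560
  V/F = 0.8560: g = -0.00189, g' = -1.0792 → V/F = 0.8543
Converged at V/F = 0.8543.
Compositions from xᵢ = zᵢ/(1+V/F(Kᵢ−1)), yᵢ = Kᵢxᵢ:
  1: x = 0.0834, y = 0.3036
  2: x = 0.0829, y = 0.2727
  3: x = 0.2198, y = 0.2396
  4: x = 0.6139, y = 0.1842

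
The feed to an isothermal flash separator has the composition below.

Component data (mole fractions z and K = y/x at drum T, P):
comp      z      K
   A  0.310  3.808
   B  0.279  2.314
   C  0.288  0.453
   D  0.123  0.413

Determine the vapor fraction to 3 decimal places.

Iterate (Newton) starting at ψ = 0.5:
  ψ = 0.500: g = 0.2643, g' = -0.847 → ψ = 0.812
  ψ = 0.812: g = 0.0212, g' = -0.774 → ψ = 0.840
  ψ = 0.840: g = -0.0002, g' = -0.785 → ψ = 0.839
Converged at ψ = 0.839.

ψ = 0.839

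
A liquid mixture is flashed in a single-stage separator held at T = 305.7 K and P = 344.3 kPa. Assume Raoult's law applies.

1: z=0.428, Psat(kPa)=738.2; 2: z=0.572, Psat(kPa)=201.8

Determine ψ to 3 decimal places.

ψ = 0.534

Raoult's law: Kᵢ = Pᵢˢᵃᵗ/P = Pᵢˢᵃᵗ/344.3.
  K_1 = 738.2/344.3 = 2.14406, K_2 = 201.8/344.3 = 0.58612
Rachford–Rice: g(ψ) = Σ zᵢ(Kᵢ−1)/(1+ψ(Kᵢ−1)) = 0.
Check two-phase: ΣzᵢKᵢ = 1.253 > 1 and Σzᵢ/Kᵢ = 1.176 > 1, so g(0) = 0.253 > 0 and g(1) = -0.176 < 0.
Binary case is linear: z₁(K₁−1)(1+ψ(K₂−1)) + z₂(K₂−1)(1+ψ(K₁−1)) = 0
⇒ ψ = [z₁(K₁−1)+z₂(K₂−1)] / [−(K₁−1)(K₂−1)] = 0.2529/0.4735 = 0.534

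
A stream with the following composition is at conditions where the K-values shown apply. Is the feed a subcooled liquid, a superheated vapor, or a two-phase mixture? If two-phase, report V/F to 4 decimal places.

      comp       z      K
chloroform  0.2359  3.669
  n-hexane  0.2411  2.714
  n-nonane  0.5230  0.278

ΣzᵢKᵢ = 1.6653; Σzᵢ/Kᵢ = 2.0344.
Both exceed 1, so a two-phase solution exists.
Material balance + equilibrium reduce to Σ zᵢ(Kᵢ−1)/(1+ψ(Kᵢ−1)) = 0.
Newton iteration, ψ⁰ = 0.5:
  ψ = 0.5000: g = -0.09870, g' = -1.1814 → ψ = 0.4165
  ψ = 0.4165: g = -0.00066, g' = -1.1755 → ψ = 0.4159
Converged at ψ = 0.4159.

two-phase, V/F = 0.4159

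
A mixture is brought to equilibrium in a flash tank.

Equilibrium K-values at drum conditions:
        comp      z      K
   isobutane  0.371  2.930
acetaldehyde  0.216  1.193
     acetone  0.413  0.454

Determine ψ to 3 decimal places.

ψ = 0.659

Rachford–Rice: g(ψ) = Σ zᵢ(Kᵢ−1)/(1+ψ(Kᵢ−1)) = 0.
g(0) = ΣzᵢKᵢ − 1 = 0.532 and g(1) = 1 − Σzᵢ/Kᵢ = -0.217, so a root lies in (0, 1).
Iterate (Newton) starting at ψ = 0.5:
  ψ = 0.500: g = 0.0922, g' = -0.598 → ψ = 0.654
  ψ = 0.654: g = 0.0026, g' = -0.574 → ψ = 0.659
Converged at ψ = 0.659.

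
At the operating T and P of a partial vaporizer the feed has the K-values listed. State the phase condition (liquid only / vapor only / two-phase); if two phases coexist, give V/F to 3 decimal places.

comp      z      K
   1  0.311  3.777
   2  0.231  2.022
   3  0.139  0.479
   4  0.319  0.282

two-phase, V/F = 0.563

ΣzᵢKᵢ = 1.798; Σzᵢ/Kᵢ = 1.618.
Both exceed 1, so a two-phase solution exists.
Let ψ = V/F and solve Σ zᵢ(Kᵢ−1)/(1+ψ(Kᵢ−1)) = 0.
Newton iteration, ψ⁰ = 0.64:
  ψ = 0.640: g = -0.0787, g' = -1.047 → ψ = 0.565
  ψ = 0.565: g = -0.0020, g' = -1.002 → ψ = 0.563
Converged at ψ = 0.563.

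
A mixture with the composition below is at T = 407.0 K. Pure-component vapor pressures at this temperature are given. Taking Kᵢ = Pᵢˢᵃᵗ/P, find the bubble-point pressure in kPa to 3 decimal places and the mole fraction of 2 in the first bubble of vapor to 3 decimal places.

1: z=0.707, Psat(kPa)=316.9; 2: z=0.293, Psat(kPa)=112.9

Pbub = 257.128 kPa, y_2 = 0.129

At the bubble point ψ → 0, so ΣzᵢKᵢ = 1 with Kᵢ = Pᵢˢᵃᵗ/P ⇒ P = ΣzᵢPᵢˢᵃᵗ.
P = 0.707·316.9 + 0.293·112.9 = 257.128 kPa
yᵢ = zᵢPᵢˢᵃᵗ/P ⇒ y_2 = 0.293·112.9/257.128 = 0.129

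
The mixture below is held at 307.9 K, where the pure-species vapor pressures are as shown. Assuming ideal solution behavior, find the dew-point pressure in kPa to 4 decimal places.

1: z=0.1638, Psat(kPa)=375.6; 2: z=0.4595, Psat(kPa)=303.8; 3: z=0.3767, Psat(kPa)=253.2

Pdew = 291.0050 kPa

At the dew point ψ → 1, so Σzᵢ/Kᵢ = 1 with Kᵢ = Pᵢˢᵃᵗ/P ⇒ 1/P = Σzᵢ/Pᵢˢᵃᵗ.
1/P = 0.1638/375.6 + 0.4595/303.8 + 0.3767/253.2 = 0.0034364 ⇒ P = 291.0050 kPa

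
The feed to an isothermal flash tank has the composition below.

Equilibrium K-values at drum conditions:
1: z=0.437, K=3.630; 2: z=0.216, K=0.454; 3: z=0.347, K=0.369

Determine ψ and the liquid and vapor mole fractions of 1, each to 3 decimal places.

Iterate (Newton) starting at ψ = 0.67:
  ψ = 0.670: g = -0.1492, g' = -0.971 → ψ = 0.516
  ψ = 0.516: g = -0.0016, g' = -0.972 → ψ = 0.515
Converged at ψ = 0.515.
Compositions from xᵢ = zᵢ/(1+ψ(Kᵢ−1)), yᵢ = Kᵢxᵢ:
  1: x = 0.186, y = 0.674
  2: x = 0.300, y = 0.136
  3: x = 0.514, y = 0.190

ψ = 0.515, x_1 = 0.186, y_1 = 0.674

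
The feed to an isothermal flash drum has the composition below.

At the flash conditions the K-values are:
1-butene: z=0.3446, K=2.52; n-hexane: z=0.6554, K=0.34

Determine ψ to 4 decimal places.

Rachford–Rice: g(ψ) = Σ zᵢ(Kᵢ−1)/(1+ψ(Kᵢ−1)) = 0.
Check two-phase: ΣzᵢKᵢ = 1.0912 > 1 and Σzᵢ/Kᵢ = 2.0644 > 1, so g(0) = 0.0912 > 0 and g(1) = -1.0644 < 0.
Binary case is linear: z₁(K₁−1)(1+ψ(K₂−1)) + z₂(K₂−1)(1+ψ(K₁−1)) = 0
⇒ ψ = [z₁(K₁−1)+z₂(K₂−1)] / [−(K₁−1)(K₂−1)] = 0.09123/1.00320 = 0.0909

ψ = 0.0909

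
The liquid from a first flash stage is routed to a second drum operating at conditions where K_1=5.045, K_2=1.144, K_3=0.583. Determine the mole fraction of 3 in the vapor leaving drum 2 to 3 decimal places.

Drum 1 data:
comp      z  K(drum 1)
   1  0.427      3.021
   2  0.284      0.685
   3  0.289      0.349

y_3 (drum 2) = 0.368

Drum 1:
Newton–Raphson from ψ₁ = 0.5:
  ψ₁ = 0.500: g = 0.0441, g' = -0.740 → ψ₁ = 0.560
Converged at ψ₁ = 0.560.
Drum-1 compositions:
  1: x = 0.200, y = 0.605
  2: x = 0.345, y = 0.236
  3: x = 0.455, y = 0.159
Drum-2 feed = drum-1 liquid: z₂ = (0.2003, 0.3448, 0.4549).
Drum 2:
Material balance + equilibrium reduce to Σ zᵢ(Kᵢ−1)/(1+ψ₂(Kᵢ−1)) = 0.
Check two-phase: ΣzᵢKᵢ = 1.670 > 1 and Σzᵢ/Kᵢ = 1.121 > 1, so g(0) = 0.670 > 0 and g(1) = -0.121 < 0.
Iterate (Newton) starting at ψ₂ = 0.51:
  ψ₂ = 0.510: g = 0.0698, g' = -0.483 → ψ₂ = 0.655
  ψ₂ = 0.655: g = 0.0066, g' = -0.402 → ψ₂ = 0.671
Converged at ψ₂ = 0.671.
  1: x = 0.054, y = 0.272
  2: x = 0.314, y = 0.360
  3: x = 0.632, y = 0.368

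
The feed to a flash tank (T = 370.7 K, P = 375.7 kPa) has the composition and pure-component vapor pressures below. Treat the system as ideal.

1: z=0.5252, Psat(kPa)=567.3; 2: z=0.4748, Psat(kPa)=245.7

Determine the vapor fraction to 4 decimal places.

Raoult's law: Kᵢ = Pᵢˢᵃᵗ/P = Pᵢˢᵃᵗ/375.7.
  K_1 = 567.3/375.7 = 1.509981, K_2 = 245.7/375.7 = 0.653979
Material balance + equilibrium reduce to Σ zᵢ(Kᵢ−1)/(1+ψ(Kᵢ−1)) = 0.
Feasibility: ΣzᵢKᵢ = 1.1036, Σzᵢ/Kᵢ = 1.0738 — both > 1, two phases present.
Iterate (Newton) starting at ψ = 0.48:
  ψ = 0.4800: g = 0.01816, g' = -0.1699 → ψ = 0.5869
  ψ = 0.5869: g = -0.00001, g' = -0.1704 → ψ = 0.5868
Converged at ψ = 0.5868.

ψ = 0.5868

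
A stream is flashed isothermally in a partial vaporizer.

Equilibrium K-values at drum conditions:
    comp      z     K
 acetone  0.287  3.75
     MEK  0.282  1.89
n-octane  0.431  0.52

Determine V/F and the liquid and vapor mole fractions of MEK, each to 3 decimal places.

Newton–Raphson from V/F = 0.5:
  V/F = 0.500: g = 0.2338, g' = -0.664 → V/F = 0.852
  V/F = 0.852: g = 0.0287, g' = -0.551 → V/F = 0.904
Converged at V/F = 0.904.
Compositions from xᵢ = zᵢ/(1+V/F(Kᵢ−1)), yᵢ = Kᵢxᵢ:
  acetone: x = 0.082, y = 0.309
  MEK: x = 0.156, y = 0.295
  n-octane: x = 0.761, y = 0.396

V/F = 0.904, x_MEK = 0.156, y_MEK = 0.295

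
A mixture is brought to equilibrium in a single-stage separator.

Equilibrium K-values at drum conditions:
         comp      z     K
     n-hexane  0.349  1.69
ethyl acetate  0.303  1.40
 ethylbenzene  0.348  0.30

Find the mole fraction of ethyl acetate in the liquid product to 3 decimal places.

Rachford–Rice: g(ψ) = Σ zᵢ(Kᵢ−1)/(1+ψ(Kᵢ−1)) = 0.
g(0) = ΣzᵢKᵢ − 1 = 0.118 and g(1) = 1 − Σzᵢ/Kᵢ = -0.583, so a root lies in (0, 1).
Iterate (Newton) starting at ψ = 0.5:
  ψ = 0.500: g = -0.0947, g' = -0.529 → ψ = 0.321
  ψ = 0.321: g = -0.0096, g' = -0.433 → ψ = 0.299
Converged at ψ = 0.299.
Compositions from xᵢ = zᵢ/(1+ψ(Kᵢ−1)), yᵢ = Kᵢxᵢ:
  n-hexane: x = 0.289, y = 0.489
  ethyl acetate: x = 0.271, y = 0.379
  ethylbenzene: x = 0.440, y = 0.132

x_ethyl acetate = 0.271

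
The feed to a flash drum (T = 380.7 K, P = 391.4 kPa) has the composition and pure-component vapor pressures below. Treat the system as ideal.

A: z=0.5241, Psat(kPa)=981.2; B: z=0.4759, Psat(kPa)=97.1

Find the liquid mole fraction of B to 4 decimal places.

x_B = 0.6671

Raoult's law: Kᵢ = Pᵢˢᵃᵗ/P = Pᵢˢᵃᵗ/391.4.
  K_A = 981.2/391.4 = 2.506898, K_B = 97.1/391.4 = 0.248084
Binary case is linear: z₁(K₁−1)(1+V/F(K₂−1)) + z₂(K₂−1)(1+V/F(K₁−1)) = 0
⇒ V/F = [z₁(K₁−1)+z₂(K₂−1)] / [−(K₁−1)(K₂−1)] = 0.43193/1.13306 = 0.3812
Compositions from xᵢ = zᵢ/(1+V/F(Kᵢ−1)), yᵢ = Kᵢxᵢ:
  A: x = 0.3329, y = 0.8345
  B: x = 0.6671, y = 0.1655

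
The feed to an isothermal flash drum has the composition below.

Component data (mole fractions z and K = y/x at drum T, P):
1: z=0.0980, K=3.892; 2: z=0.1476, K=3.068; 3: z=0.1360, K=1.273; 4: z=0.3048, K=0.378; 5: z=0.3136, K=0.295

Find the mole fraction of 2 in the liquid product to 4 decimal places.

Rachford–Rice: g(V/F) = Σ zᵢ(Kᵢ−1)/(1+V/F(Kᵢ−1)) = 0.
Check two-phase: ΣzᵢKᵢ = 1.2151 > 1 and Σzᵢ/Kᵢ = 2.0495 > 1, so g(0) = 0.2151 > 0 and g(1) = -1.0495 < 0.
Iterate (Newton) starting at V/F = 0.51:
  V/F = 0.5100: g = -0.32721, g' = -0.9241 → V/F = 0.1559
  V/F = 0.1559: g = 0.00343, g' = -1.1010 → V/F = 0.1590
Converged at V/F = 0.1590.
Compositions from xᵢ = zᵢ/(1+V/F(Kᵢ−1)), yᵢ = Kᵢxᵢ:
  1: x = 0.0671, y = 0.2613
  2: x = 0.1111, y = 0.3408
  3: x = 0.1303, y = 0.1659
  4: x = 0.3383, y = 0.1279
  5: x = 0.3532, y = 0.1042

x_2 = 0.1111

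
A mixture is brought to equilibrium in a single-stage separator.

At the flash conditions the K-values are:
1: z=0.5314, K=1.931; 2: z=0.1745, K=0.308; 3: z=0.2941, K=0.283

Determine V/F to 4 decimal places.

V/F = 0.2475

Material balance + equilibrium reduce to Σ zᵢ(Kᵢ−1)/(1+V/F(Kᵢ−1)) = 0.
g(0) = ΣzᵢKᵢ − 1 = 0.1631 and g(1) = 1 − Σzᵢ/Kᵢ = -0.8810, so a root lies in (0, 1).
Newton–Raphson from V/F = 0.5:
  V/F = 0.5000: g = -0.17577, g' = -0.7772 → V/F = 0.2739
  V/F = 0.2739: g = -0.01716, g' = -0.6538 → V/F = 0.2476
  V/F = 0.2476: g = -0.00006, g' = -0.6494 → V/F = 0.2475
Converged at V/F = 0.2475.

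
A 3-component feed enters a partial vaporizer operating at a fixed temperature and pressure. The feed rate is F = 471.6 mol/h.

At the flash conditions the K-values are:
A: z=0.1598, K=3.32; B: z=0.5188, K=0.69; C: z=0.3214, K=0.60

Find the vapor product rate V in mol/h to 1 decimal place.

V = 47.9 mol/h

Rachford–Rice: g(V/F) = Σ zᵢ(Kᵢ−1)/(1+V/F(Kᵢ−1)) = 0.
Check two-phase: ΣzᵢKᵢ = 1.0813 > 1 and Σzᵢ/Kᵢ = 1.3357 > 1, so g(0) = 0.0813 > 0 and g(1) = -0.3357 < 0.
Newton–Raphson from V/F = 0.43:
  V/F = 0.4300: g = -0.15524, g' = -0.3569 → V/F = 0.0000
  V/F = 0.0000: g = 0.08135, g' = -0.9614 → V/F = 0.0846
  V/F = 0.0846: g = 0.01168, g' = -0.7087 → V/F = 0.1011
  V/F = 0.1011: g = 0.00030, g' = -0.6733 → V/F = 0.1015
Converged at V/F = 0.1015.
Then V = V/F·F = 0.1015·471.6 = 47.9 mol/h and L = F − V = 423.7 mol/h.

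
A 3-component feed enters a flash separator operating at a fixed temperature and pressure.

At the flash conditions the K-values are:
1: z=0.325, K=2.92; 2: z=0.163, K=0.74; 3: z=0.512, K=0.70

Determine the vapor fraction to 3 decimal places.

Let ψ = V/F and solve Σ zᵢ(Kᵢ−1)/(1+ψ(Kᵢ−1)) = 0.
Check two-phase: ΣzᵢKᵢ = 1.428 > 1 and Σzᵢ/Kᵢ = 1.063 > 1, so g(0) = 0.428 > 0 and g(1) = -0.063 < 0.
Newton–Raphson from ψ = 0.47:
  ψ = 0.470: g = 0.1009, g' = -0.408 → ψ = 0.717
  ψ = 0.717: g = 0.0146, g' = -0.303 → ψ = 0.766
  ψ = 0.766: g = 0.0003, g' = -0.291 → ψ = 0.767
Converged at ψ = 0.767.

ψ = 0.767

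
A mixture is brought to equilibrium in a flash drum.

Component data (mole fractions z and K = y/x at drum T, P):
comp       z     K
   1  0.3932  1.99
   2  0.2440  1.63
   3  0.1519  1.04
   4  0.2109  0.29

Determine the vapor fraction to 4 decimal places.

Rachford–Rice: g(ψ) = Σ zᵢ(Kᵢ−1)/(1+ψ(Kᵢ−1)) = 0.
Check two-phase: ΣzᵢKᵢ = 1.3993 > 1 and Σzᵢ/Kᵢ = 1.2206 > 1, so g(0) = 0.3993 > 0 and g(1) = -0.2206 < 0.
Newton iteration, ψ⁰ = 0.5:
  ψ = 0.5000: g = 0.15108, g' = -0.4842 → ψ = 0.8120
  ψ = 0.8120: g = -0.03023, g' = -0.7539 → ψ = 0.7719
  ψ = 0.7719: g = -0.00136, g' = -0.6884 → ψ = 0.7699
Converged at ψ = 0.7699.

ψ = 0.7699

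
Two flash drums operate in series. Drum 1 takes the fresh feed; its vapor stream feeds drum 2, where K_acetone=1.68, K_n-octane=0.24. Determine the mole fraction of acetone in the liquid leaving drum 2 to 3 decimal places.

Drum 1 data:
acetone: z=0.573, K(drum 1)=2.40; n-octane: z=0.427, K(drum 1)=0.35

Drum 1:
Material balance + equilibrium reduce to Σ zᵢ(Kᵢ−1)/(1+ψ₁(Kᵢ−1)) = 0.
Check two-phase: ΣzᵢKᵢ = 1.525 > 1 and Σzᵢ/Kᵢ = 1.459 > 1, so g(0) = 0.525 > 0 and g(1) = -0.459 < 0.
Binary case is linear: z₁(K₁−1)(1+ψ₁(K₂−1)) + z₂(K₂−1)(1+ψ₁(K₁−1)) = 0
⇒ ψ₁ = [z₁(K₁−1)+z₂(K₂−1)] / [−(K₁−1)(K₂−1)] = 0.5246/0.9100 = 0.577
Drum-1 compositions:
  acetone: x = 0.317, y = 0.761
  n-octane: x = 0.683, y = 0.239
Drum-2 feed = drum-1 vapor: z₂ = (0.7610, 0.2390).
Drum 2:
Material balance + equilibrium reduce to Σ zᵢ(Kᵢ−1)/(1+ψ₂(Kᵢ−1)) = 0.
Feasibility: ΣzᵢKᵢ = 1.336, Σzᵢ/Kᵢ = 1.449 — both > 1, two phases present.
Binary case is linear: z₁(K₁−1)(1+ψ₂(K₂−1)) + z₂(K₂−1)(1+ψ₂(K₁−1)) = 0
⇒ ψ₂ = [z₁(K₁−1)+z₂(K₂−1)] / [−(K₁−1)(K₂−1)] = 0.3358/0.5168 = 0.650
  acetone: x = 0.528, y = 0.887
  n-octane: x = 0.472, y = 0.113

x_acetone (drum 2) = 0.528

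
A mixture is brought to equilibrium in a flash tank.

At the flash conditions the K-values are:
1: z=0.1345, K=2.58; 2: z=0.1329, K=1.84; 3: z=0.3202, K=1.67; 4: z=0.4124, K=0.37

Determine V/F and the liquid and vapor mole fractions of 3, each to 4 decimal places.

V/F = 0.4631, x_3 = 0.2444, y_3 = 0.4081

Rachford–Rice: g(V/F) = Σ zᵢ(Kᵢ−1)/(1+V/F(Kᵢ−1)) = 0.
g(0) = ΣzᵢKᵢ − 1 = 0.2789 and g(1) = 1 − Σzᵢ/Kᵢ = -0.4307, so a root lies in (0, 1).
Newton–Raphson from V/F = 0.5:
  V/F = 0.5000: g = -0.02125, g' = -0.5808 → V/F = 0.4634
  V/F = 0.4634: g = -0.00019, g' = -0.5707 → V/F = 0.4631
Converged at V/F = 0.4631.
Compositions from xᵢ = zᵢ/(1+V/F(Kᵢ−1)), yᵢ = Kᵢxᵢ:
  1: x = 0.0777, y = 0.2004
  2: x = 0.0957, y = 0.1761
  3: x = 0.2444, y = 0.4081
  4: x = 0.5823, y = 0.2154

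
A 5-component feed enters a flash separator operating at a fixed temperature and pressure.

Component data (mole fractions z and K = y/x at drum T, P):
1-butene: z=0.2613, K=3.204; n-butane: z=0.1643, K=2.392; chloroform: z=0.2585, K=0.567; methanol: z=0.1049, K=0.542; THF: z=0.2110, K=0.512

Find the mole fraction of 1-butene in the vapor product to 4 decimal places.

Newton–Raphson from ψ = 0.5:
  ψ = 0.5000: g = 0.06745, g' = -0.6018 → ψ = 0.6121
  ψ = 0.6121: g = 0.00278, g' = -0.5572 → ψ = 0.6171
Converged at ψ = 0.6171.
Compositions from xᵢ = zᵢ/(1+ψ(Kᵢ−1)), yᵢ = Kᵢxᵢ:
  1-butene: x = 0.1107, y = 0.3547
  n-butane: x = 0.0884, y = 0.2114
  chloroform: x = 0.3528, y = 0.2000
  methanol: x = 0.1462, y = 0.0793
  THF: x = 0.3019, y = 0.1546

y_1-butene = 0.3547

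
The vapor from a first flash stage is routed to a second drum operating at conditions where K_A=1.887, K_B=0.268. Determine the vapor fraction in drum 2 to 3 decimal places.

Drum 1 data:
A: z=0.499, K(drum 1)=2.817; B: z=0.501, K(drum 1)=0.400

Drum 1:
Binary case is linear: z₁(K₁−1)(1+ψ₁(K₂−1)) + z₂(K₂−1)(1+ψ₁(K₁−1)) = 0
⇒ ψ₁ = [z₁(K₁−1)+z₂(K₂−1)] / [−(K₁−1)(K₂−1)] = 0.6061/1.0902 = 0.556
Drum-1 compositions:
  A: x = 0.248, y = 0.699
  B: x = 0.752, y = 0.301
Drum-2 feed = drum-1 vapor: z₂ = (0.6993, 0.3007).
Drum 2:
Material balance + equilibrium reduce to Σ zᵢ(Kᵢ−1)/(1+ψ₂(Kᵢ−1)) = 0.
g(0) = ΣzᵢKᵢ − 1 = 0.400 and g(1) = 1 − Σzᵢ/Kᵢ = -0.493, so a root lies in (0, 1).
Binary case is linear: z₁(K₁−1)(1+ψ₂(K₂−1)) + z₂(K₂−1)(1+ψ₂(K₁−1)) = 0
⇒ ψ₂ = [z₁(K₁−1)+z₂(K₂−1)] / [−(K₁−1)(K₂−1)] = 0.4002/0.6493 = 0.616
  A: x = 0.452, y = 0.853
  B: x = 0.548, y = 0.147

V/F (drum 2) = 0.616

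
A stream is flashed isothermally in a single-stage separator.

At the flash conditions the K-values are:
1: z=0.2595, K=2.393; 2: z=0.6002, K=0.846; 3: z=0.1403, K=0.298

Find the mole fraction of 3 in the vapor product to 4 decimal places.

y_3 = 0.0576

Iterate (Newton) starting at ψ = 0.5:
  ψ = 0.5000: g = -0.03882, g' = -0.3558 → ψ = 0.3909
  ψ = 0.3909: g = -0.00004, g' = -0.3585 → ψ = 0.3908
Converged at ψ = 0.3908.
Compositions from xᵢ = zᵢ/(1+ψ(Kᵢ−1)), yᵢ = Kᵢxᵢ:
  1: x = 0.1680, y = 0.4021
  2: x = 0.6386, y = 0.5403
  3: x = 0.1933, y = 0.0576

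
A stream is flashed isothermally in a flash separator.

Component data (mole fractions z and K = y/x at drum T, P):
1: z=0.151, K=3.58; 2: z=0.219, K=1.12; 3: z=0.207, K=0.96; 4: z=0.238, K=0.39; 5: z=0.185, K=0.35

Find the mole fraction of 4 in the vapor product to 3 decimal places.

Material balance + equilibrium reduce to Σ zᵢ(Kᵢ−1)/(1+V/F(Kᵢ−1)) = 0.
g(0) = ΣzᵢKᵢ − 1 = 0.142 and g(1) = 1 − Σzᵢ/Kᵢ = -0.592, so a root lies in (0, 1).
Newton iteration, V/F⁰ = 0.5:
  V/F = 0.500: g = -0.2006, g' = -0.550 → V/F = 0.135
  V/F = 0.135: g = 0.0164, g' = -0.755 → V/F = 0.157
Converged at V/F = 0.157.
Compositions from xᵢ = zᵢ/(1+V/F(Kᵢ−1)), yᵢ = Kᵢxᵢ:
  1: x = 0.107, y = 0.384
  2: x = 0.215, y = 0.241
  3: x = 0.208, y = 0.200
  4: x = 0.263, y = 0.103
  5: x = 0.206, y = 0.072

y_4 = 0.103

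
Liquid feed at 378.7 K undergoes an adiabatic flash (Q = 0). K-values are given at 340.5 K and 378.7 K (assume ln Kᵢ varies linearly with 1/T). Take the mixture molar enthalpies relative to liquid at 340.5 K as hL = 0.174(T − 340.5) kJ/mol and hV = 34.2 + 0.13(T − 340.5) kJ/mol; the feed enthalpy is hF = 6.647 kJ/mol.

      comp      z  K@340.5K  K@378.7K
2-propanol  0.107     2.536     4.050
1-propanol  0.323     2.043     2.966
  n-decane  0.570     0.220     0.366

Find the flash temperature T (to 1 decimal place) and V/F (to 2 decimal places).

T = 348.6 K, V/F = 0.15

Adiabatic flash: solve Rachford–Rice at each trial T, then check hF = ψ·hV(T) + (1−ψ)·hL(T).
  T = 340.5 K: K = (2.536, 2.043, 0.220), RR gives ψ = 0.061, H_out = 2.094 kJ/mol
  T = 378.7 K: K = (4.050, 2.966, 0.366), RR gives ψ = 0.418, H_out = 20.251 kJ/mol
  T = 359.6 K: K = (3.245, 2.486, 0.288), RR gives ψ = 0.260, H_out = 11.982 kJ/mol
  T = 350.1 K: K = (2.880, 2.261, 0.253), RR gives ψ = 0.170, H_out = 7.407 kJ/mol
  T = 345.3 K: K = (2.705, 2.151, 0.236), RR gives ψ = 0.119, H_out = 4.863 kJ/mol
  T = 347.7 K: K = (2.792, 2.205, 0.244), RR gives ψ = 0.145, H_out = 6.159 kJ/mol
Linear interpolation between T = 347.7 (H_out = 6.159) and T = 350.1 (H_out = 7.407) on hF = 6.647 gives T ≈ 348.6 K, at which ψ = 0.15.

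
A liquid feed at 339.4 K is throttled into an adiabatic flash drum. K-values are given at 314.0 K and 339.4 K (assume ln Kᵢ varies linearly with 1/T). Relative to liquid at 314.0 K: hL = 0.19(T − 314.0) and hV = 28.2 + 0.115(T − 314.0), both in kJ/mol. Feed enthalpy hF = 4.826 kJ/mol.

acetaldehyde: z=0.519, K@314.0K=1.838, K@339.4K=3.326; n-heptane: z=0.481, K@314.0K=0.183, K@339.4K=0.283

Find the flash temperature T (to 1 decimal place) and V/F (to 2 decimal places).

T = 317.0 K, V/F = 0.15

Adiabatic flash: solve Rachford–Rice at each trial T, then check hF = ψ·hV(T) + (1−ψ)·hL(T).
  T = 314.0 K: K = (1.838, 0.183), RR gives ψ = 0.061, H_out = 1.728 kJ/mol
  T = 339.4 K: K = (3.326, 0.283), RR gives ψ = 0.517, H_out = 18.422 kJ/mol
  T = 326.7 K: K = (2.501, 0.230), RR gives ψ = 0.353, H_out = 12.036 kJ/mol
  T = 320.4 K: K = (2.153, 0.206), RR gives ψ = 0.236, H_out = 7.764 kJ/mol
  T = 317.2 K: K = (1.991, 0.194), RR gives ψ = 0.159, H_out = 5.043 kJ/mol
  T = 315.6 K: K = (1.913, 0.188), RR gives ψ = 0.113, H_out = 3.475 kJ/mol
Linear interpolation between T = 315.6 (H_out = 3.475) and T = 317.2 (H_out = 5.043) on hF = 4.826 gives T ≈ 317.0 K, at which ψ = 0.15.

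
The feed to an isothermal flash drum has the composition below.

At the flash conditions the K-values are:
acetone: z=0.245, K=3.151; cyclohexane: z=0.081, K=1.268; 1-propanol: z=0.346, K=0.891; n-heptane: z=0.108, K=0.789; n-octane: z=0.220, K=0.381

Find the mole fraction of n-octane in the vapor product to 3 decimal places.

y_n-octane = 0.124

Rachford–Rice: g(ψ) = Σ zᵢ(Kᵢ−1)/(1+ψ(Kᵢ−1)) = 0.
Feasibility: ΣzᵢKᵢ = 1.352, Σzᵢ/Kᵢ = 1.244 — both > 1, two phases present.
Newton iteration, ψ⁰ = 0.5:
  ψ = 0.500: g = 0.0105, g' = -0.455 → ψ = 0.523
Converged at ψ = 0.523.
Compositions from xᵢ = zᵢ/(1+ψ(Kᵢ−1)), yᵢ = Kᵢxᵢ:
  acetone: x = 0.115, y = 0.363
  cyclohexane: x = 0.071, y = 0.090
  1-propanol: x = 0.367, y = 0.327
  n-heptane: x = 0.121, y = 0.096
  n-octane: x = 0.325, y = 0.124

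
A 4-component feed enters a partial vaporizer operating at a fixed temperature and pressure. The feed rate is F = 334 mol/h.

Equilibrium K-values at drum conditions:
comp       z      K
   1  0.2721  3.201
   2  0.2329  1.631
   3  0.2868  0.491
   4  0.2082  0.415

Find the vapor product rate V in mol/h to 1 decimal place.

V = 182.5 mol/h

Rachford–Rice: g(β) = Σ zᵢ(Kᵢ−1)/(1+β(Kᵢ−1)) = 0.
Feasibility: ΣzᵢKᵢ = 1.4781, Σzᵢ/Kᵢ = 1.3136 — both > 1, two phases present.
Newton iteration, β⁰ = 0.5:
  β = 0.5000: g = 0.02887, g' = -0.6284 → β = 0.5459
  β = 0.5459: g = 0.00023, g' = -0.6196 → β = 0.5463
Converged at β = 0.5463.
Then V = β·F = 0.5463·334 = 182.5 mol/h and L = F − V = 151.5 mol/h.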